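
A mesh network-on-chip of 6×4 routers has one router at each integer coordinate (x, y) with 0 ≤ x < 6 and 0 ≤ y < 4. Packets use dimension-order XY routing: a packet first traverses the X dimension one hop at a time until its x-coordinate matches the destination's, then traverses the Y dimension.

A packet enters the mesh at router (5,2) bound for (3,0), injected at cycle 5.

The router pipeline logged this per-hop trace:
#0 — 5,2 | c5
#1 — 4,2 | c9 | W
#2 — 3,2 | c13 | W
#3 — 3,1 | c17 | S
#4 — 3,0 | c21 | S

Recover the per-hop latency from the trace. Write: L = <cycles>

cyc[1] − cyc[0] = 9 − 5 = 4.
Per-hop latency L = Δcyc = 4.

L = 4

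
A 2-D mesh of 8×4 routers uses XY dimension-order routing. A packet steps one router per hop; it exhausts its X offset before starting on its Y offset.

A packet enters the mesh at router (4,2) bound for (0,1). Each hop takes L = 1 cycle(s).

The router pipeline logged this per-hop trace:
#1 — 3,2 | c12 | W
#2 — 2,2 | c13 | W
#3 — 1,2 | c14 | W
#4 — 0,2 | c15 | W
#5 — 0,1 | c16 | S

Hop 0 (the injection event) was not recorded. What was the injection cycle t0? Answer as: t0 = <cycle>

t0 = 11

At hop 1 the cycle is 12; in general cyc_k = t0 + kL.
Subtract one hop: t0 = 12 − 1 = 11.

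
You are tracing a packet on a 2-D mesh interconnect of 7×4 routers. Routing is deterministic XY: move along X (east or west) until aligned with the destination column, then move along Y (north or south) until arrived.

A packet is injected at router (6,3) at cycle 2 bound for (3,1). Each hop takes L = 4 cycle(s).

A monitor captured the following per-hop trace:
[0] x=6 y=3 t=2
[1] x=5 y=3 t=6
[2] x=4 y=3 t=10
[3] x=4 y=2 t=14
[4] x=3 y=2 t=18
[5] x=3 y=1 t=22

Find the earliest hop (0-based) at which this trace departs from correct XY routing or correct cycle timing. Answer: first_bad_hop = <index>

first_bad_hop = 3

[1] (-1,+0) / 4c ⇒ ok
[2] (-1,+0) / 4c ⇒ ok
[3] (+0,-1) / 4c ⇒ BAD: Y-move but x=4≠3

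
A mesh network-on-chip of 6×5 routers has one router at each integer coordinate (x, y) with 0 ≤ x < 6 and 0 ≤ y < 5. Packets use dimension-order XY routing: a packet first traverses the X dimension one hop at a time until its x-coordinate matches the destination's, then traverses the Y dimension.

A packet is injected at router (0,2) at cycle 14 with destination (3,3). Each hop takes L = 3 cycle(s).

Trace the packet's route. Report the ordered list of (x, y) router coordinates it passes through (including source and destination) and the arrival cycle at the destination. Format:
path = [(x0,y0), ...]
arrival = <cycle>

path = [(0,2), (1,2), (2,2), (3,2), (3,3)]
arrival = 26

hop 0: (0,2) @ cyc 14
hop 1: (1,2) @ cyc 17  [E]
hop 2: (2,2) @ cyc 20  [E]
hop 3: (3,2) @ cyc 23  [E]
hop 4: (3,3) @ cyc 26  [N]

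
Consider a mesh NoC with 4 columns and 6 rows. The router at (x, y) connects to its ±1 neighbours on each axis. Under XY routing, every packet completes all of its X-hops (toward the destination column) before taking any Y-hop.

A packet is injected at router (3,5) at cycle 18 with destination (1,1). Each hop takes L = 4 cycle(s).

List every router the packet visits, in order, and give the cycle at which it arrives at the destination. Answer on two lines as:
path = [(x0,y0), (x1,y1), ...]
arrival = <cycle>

path = [(3,5), (2,5), (1,5), (1,4), (1,3), (1,2), (1,1)]
arrival = 42

hop 0: (3,5) @ cyc 18
hop 1: (2,5) @ cyc 22  [W]
hop 2: (1,5) @ cyc 26  [W]
hop 3: (1,4) @ cyc 30  [S]
hop 4: (1,3) @ cyc 34  [S]
hop 5: (1,2) @ cyc 38  [S]
hop 6: (1,1) @ cyc 42  [S]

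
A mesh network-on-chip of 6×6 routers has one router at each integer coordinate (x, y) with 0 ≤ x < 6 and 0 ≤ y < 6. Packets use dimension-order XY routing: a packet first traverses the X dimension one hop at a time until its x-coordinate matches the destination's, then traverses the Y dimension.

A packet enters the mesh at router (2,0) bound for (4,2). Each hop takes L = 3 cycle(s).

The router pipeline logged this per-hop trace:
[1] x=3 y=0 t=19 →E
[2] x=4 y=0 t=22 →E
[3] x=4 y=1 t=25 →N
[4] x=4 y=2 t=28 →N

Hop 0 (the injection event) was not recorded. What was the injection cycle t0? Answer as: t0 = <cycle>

The first recorded entry is hop 1 at cycle 19.
So t0 = 19 − 1·3 = 16.

t0 = 16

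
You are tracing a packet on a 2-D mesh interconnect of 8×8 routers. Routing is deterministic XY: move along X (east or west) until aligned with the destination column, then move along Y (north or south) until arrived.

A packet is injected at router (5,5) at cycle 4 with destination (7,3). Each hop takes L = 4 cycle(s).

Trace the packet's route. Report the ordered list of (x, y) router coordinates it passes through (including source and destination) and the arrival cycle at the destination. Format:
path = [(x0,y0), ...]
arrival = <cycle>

path = [(5,5), (6,5), (7,5), (7,4), (7,3)]
arrival = 20

src (5,5)  cyc=4
E→(6,5)  cyc=8
E→(7,5)  cyc=12
S→(7,4)  cyc=16
S→(7,3)  cyc=20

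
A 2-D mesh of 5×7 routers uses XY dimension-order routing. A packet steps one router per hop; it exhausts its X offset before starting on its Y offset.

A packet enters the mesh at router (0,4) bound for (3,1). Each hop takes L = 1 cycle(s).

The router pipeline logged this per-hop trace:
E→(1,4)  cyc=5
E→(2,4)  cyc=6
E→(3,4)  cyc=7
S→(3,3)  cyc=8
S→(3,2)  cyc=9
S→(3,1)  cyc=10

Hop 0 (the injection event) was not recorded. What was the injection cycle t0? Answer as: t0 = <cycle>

The first recorded entry is hop 1 at cycle 5.
Subtract one hop: t0 = 5 − 1 = 4.

t0 = 4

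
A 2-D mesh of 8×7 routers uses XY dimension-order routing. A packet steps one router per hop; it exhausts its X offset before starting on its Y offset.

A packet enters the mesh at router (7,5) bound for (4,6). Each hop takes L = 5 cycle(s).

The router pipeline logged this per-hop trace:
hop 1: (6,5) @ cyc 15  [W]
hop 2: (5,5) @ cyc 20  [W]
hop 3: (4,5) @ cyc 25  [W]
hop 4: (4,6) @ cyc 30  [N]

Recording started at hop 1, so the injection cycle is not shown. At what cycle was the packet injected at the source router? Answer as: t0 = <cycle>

The first recorded entry is hop 1 at cycle 15.
t0 = cyc[1] − L = 15 − 5 = 10.

t0 = 10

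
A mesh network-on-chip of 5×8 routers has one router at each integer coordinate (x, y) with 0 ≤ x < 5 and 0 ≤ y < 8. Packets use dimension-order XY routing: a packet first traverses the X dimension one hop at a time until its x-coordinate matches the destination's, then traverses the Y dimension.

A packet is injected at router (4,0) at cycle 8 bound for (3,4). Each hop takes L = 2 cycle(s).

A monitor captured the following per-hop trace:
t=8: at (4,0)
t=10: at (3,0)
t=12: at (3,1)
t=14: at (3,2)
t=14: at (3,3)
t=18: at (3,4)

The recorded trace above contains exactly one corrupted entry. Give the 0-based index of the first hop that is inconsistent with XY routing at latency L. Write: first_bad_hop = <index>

hop 1: step (-1,+0), +2 cyc — ok
hop 2: step (+0,+1), +2 cyc — ok
hop 3: step (+0,+1), +2 cyc — ok
hop 4: step (+0,+1), +0 cyc — BAD: Δcyc=0≠L

first_bad_hop = 4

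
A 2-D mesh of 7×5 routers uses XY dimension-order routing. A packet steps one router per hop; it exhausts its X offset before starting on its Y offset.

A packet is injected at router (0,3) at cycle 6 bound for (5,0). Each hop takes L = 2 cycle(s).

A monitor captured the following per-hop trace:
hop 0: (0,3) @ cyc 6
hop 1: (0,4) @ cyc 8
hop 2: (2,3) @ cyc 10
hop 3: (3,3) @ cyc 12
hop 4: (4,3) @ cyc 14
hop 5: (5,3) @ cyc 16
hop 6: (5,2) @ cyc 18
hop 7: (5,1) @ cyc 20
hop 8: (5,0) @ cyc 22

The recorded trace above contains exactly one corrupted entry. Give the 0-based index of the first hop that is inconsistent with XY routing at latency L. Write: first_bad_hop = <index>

first_bad_hop = 1

hop 1: step (+0,+1), +2 cyc — BAD: Y-move but x=0≠5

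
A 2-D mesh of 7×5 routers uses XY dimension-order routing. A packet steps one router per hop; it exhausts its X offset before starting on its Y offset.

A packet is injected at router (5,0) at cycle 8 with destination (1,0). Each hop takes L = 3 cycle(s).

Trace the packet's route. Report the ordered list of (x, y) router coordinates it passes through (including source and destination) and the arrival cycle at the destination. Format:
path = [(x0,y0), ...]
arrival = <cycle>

  0. router=(5,0) cycle=8 (inject)
  1. router=(4,0) cycle=11 dir=W
  2. router=(3,0) cycle=14 dir=W
  3. router=(2,0) cycle=17 dir=W
  4. router=(1,0) cycle=20 dir=W

path = [(5,0), (4,0), (3,0), (2,0), (1,0)]
arrival = 20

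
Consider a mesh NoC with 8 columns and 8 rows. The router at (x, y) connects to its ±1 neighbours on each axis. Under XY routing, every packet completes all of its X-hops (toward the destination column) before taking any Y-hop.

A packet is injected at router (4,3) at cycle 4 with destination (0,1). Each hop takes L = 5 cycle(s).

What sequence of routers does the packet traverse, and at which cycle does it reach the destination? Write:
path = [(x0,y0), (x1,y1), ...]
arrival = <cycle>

path = [(4,3), (3,3), (2,3), (1,3), (0,3), (0,2), (0,1)]
arrival = 34

hop 0: (4,3) @ cyc 4
hop 1: (3,3) @ cyc 9  [W]
hop 2: (2,3) @ cyc 14  [W]
hop 3: (1,3) @ cyc 19  [W]
hop 4: (0,3) @ cyc 24  [W]
hop 5: (0,2) @ cyc 29  [S]
hop 6: (0,1) @ cyc 34  [S]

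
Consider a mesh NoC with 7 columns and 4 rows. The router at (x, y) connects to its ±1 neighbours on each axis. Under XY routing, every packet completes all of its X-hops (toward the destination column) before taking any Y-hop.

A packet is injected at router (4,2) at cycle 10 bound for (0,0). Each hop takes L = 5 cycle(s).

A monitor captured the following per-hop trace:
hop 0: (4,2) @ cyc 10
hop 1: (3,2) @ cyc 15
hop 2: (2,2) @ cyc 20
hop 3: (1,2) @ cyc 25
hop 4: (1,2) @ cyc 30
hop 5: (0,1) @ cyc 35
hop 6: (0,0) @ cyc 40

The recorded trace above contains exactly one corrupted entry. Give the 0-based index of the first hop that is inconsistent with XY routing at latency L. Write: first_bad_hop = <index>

first_bad_hop = 4

[1] (-1,+0) / 5c ⇒ ok
[2] (-1,+0) / 5c ⇒ ok
[3] (-1,+0) / 5c ⇒ ok
[4] (+0,+0) / 5c ⇒ BAD: non-unit step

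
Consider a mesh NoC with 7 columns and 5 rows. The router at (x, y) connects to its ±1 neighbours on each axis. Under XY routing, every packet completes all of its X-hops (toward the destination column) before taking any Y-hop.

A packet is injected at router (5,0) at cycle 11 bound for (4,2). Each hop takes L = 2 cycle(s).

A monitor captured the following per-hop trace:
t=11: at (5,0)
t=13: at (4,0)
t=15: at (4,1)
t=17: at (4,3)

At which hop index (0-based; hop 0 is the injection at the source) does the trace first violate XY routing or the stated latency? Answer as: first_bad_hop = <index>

first_bad_hop = 3

hop 1: step (-1,+0), +2 cyc — ok
hop 2: step (+0,+1), +2 cyc — ok
hop 3: step (+0,+2), +2 cyc — BAD: non-unit step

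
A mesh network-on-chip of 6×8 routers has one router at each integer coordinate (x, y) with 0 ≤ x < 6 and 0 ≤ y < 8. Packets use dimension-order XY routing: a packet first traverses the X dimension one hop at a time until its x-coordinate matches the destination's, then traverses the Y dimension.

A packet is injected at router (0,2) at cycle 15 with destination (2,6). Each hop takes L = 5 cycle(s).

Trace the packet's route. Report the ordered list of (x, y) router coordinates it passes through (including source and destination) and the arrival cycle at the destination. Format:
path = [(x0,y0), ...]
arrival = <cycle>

src (0,2)  cyc=15
E→(1,2)  cyc=20
E→(2,2)  cyc=25
N→(2,3)  cyc=30
N→(2,4)  cyc=35
N→(2,5)  cyc=40
N→(2,6)  cyc=45

path = [(0,2), (1,2), (2,2), (2,3), (2,4), (2,5), (2,6)]
arrival = 45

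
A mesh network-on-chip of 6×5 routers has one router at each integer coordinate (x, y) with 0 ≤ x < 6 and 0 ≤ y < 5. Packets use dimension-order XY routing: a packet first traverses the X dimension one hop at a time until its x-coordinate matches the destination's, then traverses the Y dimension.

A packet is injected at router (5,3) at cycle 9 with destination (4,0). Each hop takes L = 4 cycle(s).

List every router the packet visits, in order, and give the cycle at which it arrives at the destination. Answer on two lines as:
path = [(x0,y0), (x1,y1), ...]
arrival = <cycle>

hop 0: (5,3) @ cyc 9
hop 1: (4,3) @ cyc 13  [W]
hop 2: (4,2) @ cyc 17  [S]
hop 3: (4,1) @ cyc 21  [S]
hop 4: (4,0) @ cyc 25  [S]

path = [(5,3), (4,3), (4,2), (4,1), (4,0)]
arrival = 25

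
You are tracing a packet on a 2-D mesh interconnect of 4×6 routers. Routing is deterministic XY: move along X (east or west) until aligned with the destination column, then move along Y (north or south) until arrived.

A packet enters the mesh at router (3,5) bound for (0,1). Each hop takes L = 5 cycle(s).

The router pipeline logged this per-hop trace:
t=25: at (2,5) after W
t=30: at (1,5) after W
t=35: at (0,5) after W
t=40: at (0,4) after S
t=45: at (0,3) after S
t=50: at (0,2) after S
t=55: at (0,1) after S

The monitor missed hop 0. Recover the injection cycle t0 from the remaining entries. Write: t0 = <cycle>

t0 = 20

cyc[1] = 25 and cyc[k] = t0 + k·L for every k.
Subtract one hop: t0 = 25 − 5 = 20.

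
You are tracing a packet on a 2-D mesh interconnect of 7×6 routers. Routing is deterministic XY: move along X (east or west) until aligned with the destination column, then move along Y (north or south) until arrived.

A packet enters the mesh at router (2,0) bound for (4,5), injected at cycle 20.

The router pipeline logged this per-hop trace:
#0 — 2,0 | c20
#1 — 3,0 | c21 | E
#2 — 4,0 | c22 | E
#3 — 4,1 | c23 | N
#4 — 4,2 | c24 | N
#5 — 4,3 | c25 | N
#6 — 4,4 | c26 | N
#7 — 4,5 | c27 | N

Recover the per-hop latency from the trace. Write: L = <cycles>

From hop 0 (20) to hop 1 (21): +1 cycles.
Each hop adds L, hence L = 1.

L = 1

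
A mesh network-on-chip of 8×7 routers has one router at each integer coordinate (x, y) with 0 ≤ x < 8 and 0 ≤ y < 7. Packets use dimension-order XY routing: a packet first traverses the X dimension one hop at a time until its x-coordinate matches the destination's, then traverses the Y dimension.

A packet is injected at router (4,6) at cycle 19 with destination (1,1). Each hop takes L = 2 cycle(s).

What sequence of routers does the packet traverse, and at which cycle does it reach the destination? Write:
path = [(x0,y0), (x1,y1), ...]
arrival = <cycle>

[0] x=4 y=6 t=19
[1] x=3 y=6 t=21 →W
[2] x=2 y=6 t=23 →W
[3] x=1 y=6 t=25 →W
[4] x=1 y=5 t=27 →S
[5] x=1 y=4 t=29 →S
[6] x=1 y=3 t=31 →S
[7] x=1 y=2 t=33 →S
[8] x=1 y=1 t=35 →S

path = [(4,6), (3,6), (2,6), (1,6), (1,5), (1,4), (1,3), (1,2), (1,1)]
arrival = 35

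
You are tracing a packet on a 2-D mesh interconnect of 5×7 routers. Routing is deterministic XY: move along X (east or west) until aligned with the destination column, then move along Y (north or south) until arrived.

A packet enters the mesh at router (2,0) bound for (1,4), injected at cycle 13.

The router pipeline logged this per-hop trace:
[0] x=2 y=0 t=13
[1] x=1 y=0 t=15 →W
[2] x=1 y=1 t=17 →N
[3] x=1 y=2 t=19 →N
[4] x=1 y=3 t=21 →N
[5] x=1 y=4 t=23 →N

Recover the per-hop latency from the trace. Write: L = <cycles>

L = 2

cyc[1] − cyc[0] = 15 − 13 = 2.
That increment is L by definition: L = 2.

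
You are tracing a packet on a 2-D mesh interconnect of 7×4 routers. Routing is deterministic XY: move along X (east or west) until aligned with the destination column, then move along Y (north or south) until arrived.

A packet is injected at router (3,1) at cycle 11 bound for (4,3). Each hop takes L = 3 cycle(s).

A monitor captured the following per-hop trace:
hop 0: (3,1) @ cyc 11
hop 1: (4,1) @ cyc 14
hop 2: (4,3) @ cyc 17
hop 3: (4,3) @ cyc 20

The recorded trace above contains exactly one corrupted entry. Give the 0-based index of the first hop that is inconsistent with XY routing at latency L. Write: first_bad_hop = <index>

first_bad_hop = 2

  1: Δx=+1 Δy=+0 Δt=3 [ok]
  2: Δx=+0 Δy=+2 Δt=3 [BAD: non-unit step]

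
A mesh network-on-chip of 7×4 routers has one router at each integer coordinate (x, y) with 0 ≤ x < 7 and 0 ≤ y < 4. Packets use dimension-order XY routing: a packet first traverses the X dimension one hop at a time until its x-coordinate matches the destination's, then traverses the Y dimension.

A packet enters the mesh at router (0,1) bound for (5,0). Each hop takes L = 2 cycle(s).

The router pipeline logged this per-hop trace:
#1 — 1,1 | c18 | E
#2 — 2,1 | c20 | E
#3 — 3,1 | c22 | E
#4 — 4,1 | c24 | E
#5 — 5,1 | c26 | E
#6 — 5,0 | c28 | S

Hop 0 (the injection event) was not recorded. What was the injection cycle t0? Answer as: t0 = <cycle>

t0 = 16

Hop 1 reached at cycle 18; hop k is at t0 + k·L.
t0 = cyc[1] − L = 18 − 2 = 16.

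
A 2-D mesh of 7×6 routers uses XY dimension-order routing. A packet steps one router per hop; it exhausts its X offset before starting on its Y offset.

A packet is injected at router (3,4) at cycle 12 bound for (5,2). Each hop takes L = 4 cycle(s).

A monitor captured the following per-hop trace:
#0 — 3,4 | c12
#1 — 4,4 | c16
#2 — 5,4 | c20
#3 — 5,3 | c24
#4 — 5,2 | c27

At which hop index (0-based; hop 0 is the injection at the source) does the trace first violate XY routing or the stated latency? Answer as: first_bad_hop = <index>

  1: Δx=+1 Δy=+0 Δt=4 [ok]
  2: Δx=+1 Δy=+0 Δt=4 [ok]
  3: Δx=+0 Δy=-1 Δt=4 [ok]
  4: Δx=+0 Δy=-1 Δt=3 [BAD: Δcyc=3≠L]

first_bad_hop = 4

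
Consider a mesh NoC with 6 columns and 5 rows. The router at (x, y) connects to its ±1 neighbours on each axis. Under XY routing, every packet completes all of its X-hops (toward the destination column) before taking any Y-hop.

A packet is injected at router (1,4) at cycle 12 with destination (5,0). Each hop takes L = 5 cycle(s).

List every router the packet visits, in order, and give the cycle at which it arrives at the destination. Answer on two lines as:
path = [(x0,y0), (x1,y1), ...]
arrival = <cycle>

src (1,4)  cyc=12
E→(2,4)  cyc=17
E→(3,4)  cyc=22
E→(4,4)  cyc=27
E→(5,4)  cyc=32
S→(5,3)  cyc=37
S→(5,2)  cyc=42
S→(5,1)  cyc=47
S→(5,0)  cyc=52

path = [(1,4), (2,4), (3,4), (4,4), (5,4), (5,3), (5,2), (5,1), (5,0)]
arrival = 52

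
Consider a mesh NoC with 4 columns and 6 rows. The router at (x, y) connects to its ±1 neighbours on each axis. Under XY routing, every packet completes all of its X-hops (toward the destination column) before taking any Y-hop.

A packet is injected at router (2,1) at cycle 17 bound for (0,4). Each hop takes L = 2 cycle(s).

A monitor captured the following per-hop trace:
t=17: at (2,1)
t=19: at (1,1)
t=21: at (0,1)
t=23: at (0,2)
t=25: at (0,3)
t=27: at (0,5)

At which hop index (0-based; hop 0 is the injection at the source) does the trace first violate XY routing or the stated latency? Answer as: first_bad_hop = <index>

hop 1: step (-1,+0), +2 cyc — ok
hop 2: step (-1,+0), +2 cyc — ok
hop 3: step (+0,+1), +2 cyc — ok
hop 4: step (+0,+1), +2 cyc — ok
hop 5: step (+0,+2), +2 cyc — BAD: non-unit step

first_bad_hop = 5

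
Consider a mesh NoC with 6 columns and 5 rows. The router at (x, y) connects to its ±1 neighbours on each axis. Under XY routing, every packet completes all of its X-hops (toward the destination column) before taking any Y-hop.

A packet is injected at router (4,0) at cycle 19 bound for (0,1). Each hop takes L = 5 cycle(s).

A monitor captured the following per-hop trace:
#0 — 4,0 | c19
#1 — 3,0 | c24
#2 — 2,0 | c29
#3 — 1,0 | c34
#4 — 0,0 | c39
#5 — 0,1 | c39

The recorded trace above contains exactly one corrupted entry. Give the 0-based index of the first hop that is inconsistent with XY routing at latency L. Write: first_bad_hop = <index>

first_bad_hop = 5

hop 1: step (-1,+0), +5 cyc — ok
hop 2: step (-1,+0), +5 cyc — ok
hop 3: step (-1,+0), +5 cyc — ok
hop 4: step (-1,+0), +5 cyc — ok
hop 5: step (+0,+1), +0 cyc — BAD: Δcyc=0≠L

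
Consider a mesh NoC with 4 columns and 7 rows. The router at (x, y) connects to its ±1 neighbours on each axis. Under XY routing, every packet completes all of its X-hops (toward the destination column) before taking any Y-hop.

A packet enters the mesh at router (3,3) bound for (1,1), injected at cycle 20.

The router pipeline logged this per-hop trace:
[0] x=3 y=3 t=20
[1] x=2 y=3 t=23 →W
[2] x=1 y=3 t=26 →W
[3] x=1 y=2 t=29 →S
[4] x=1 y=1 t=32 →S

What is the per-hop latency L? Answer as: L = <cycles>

cyc[1] − cyc[0] = 23 − 20 = 3.
That increment is L by definition: L = 3.

L = 3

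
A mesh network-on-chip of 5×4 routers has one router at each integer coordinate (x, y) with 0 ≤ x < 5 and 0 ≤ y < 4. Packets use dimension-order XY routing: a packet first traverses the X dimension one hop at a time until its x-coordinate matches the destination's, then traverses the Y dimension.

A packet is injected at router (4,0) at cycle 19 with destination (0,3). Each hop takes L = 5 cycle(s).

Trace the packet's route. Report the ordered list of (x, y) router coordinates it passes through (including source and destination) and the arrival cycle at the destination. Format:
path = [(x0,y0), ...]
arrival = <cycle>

t=19: at (4,0)
t=24: at (3,0) after W
t=29: at (2,0) after W
t=34: at (1,0) after W
t=39: at (0,0) after W
t=44: at (0,1) after N
t=49: at (0,2) after N
t=54: at (0,3) after N

path = [(4,0), (3,0), (2,0), (1,0), (0,0), (0,1), (0,2), (0,3)]
arrival = 54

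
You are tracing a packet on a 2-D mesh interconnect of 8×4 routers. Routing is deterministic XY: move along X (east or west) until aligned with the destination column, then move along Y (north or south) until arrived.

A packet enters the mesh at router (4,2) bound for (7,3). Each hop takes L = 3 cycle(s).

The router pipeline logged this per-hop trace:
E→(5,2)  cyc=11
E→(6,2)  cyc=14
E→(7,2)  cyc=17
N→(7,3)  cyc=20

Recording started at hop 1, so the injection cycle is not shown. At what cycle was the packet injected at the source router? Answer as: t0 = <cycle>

Hop 1 reached at cycle 11; hop k is at t0 + k·L.
Therefore t0 = 11 − L = 8.

t0 = 8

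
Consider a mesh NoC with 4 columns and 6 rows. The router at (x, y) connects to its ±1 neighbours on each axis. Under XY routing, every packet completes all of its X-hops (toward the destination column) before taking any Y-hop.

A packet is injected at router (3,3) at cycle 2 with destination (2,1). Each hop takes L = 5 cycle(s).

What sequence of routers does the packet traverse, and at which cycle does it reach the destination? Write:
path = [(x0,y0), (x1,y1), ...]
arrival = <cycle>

[0] x=3 y=3 t=2
[1] x=2 y=3 t=7 →W
[2] x=2 y=2 t=12 →S
[3] x=2 y=1 t=17 →S

path = [(3,3), (2,3), (2,2), (2,1)]
arrival = 17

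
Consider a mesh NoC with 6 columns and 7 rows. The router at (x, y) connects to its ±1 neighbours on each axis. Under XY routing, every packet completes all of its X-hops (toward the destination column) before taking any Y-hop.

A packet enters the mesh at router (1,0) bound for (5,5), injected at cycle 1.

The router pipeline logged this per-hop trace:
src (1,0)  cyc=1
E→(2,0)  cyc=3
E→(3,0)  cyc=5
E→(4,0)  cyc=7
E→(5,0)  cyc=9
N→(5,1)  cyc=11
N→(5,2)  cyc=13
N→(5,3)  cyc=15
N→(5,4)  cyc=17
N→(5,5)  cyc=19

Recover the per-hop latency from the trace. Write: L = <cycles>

cyc[1] − cyc[0] = 3 − 1 = 2.
Per-hop latency L = Δcyc = 2.

L = 2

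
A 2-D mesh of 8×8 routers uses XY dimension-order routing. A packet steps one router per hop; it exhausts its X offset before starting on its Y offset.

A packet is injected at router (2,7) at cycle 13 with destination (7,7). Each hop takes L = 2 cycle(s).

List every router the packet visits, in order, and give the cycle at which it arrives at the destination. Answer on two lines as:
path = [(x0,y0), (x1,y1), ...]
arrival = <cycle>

  0. router=(2,7) cycle=13 (inject)
  1. router=(3,7) cycle=15 dir=E
  2. router=(4,7) cycle=17 dir=E
  3. router=(5,7) cycle=19 dir=E
  4. router=(6,7) cycle=21 dir=E
  5. router=(7,7) cycle=23 dir=E

path = [(2,7), (3,7), (4,7), (5,7), (6,7), (7,7)]
arrival = 23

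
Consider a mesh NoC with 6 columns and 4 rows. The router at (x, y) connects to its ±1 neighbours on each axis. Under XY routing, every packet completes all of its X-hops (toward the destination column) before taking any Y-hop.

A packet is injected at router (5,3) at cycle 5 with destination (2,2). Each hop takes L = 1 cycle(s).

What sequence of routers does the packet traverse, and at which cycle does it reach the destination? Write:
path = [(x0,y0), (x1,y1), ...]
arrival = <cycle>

path = [(5,3), (4,3), (3,3), (2,3), (2,2)]
arrival = 9

t=5: at (5,3)
t=6: at (4,3) after W
t=7: at (3,3) after W
t=8: at (2,3) after W
t=9: at (2,2) after S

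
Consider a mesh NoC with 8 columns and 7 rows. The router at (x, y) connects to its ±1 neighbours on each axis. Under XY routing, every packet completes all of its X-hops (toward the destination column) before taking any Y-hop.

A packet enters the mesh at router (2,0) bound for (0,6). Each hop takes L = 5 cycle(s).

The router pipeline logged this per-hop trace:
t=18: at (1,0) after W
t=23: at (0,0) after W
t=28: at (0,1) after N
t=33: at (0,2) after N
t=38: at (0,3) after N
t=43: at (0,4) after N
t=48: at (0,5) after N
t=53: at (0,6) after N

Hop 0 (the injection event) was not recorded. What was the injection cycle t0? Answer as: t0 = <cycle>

Hop 1 reached at cycle 18; hop k is at t0 + k·L.
So t0 = 18 − 1·5 = 13.

t0 = 13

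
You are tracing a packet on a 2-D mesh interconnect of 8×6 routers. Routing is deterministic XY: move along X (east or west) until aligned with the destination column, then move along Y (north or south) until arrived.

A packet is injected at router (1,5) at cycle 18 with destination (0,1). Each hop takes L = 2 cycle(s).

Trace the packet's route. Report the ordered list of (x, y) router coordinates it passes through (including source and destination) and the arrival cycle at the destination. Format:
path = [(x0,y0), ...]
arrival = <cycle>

path = [(1,5), (0,5), (0,4), (0,3), (0,2), (0,1)]
arrival = 28

hop 0: (1,5) @ cyc 18
hop 1: (0,5) @ cyc 20  [W]
hop 2: (0,4) @ cyc 22  [S]
hop 3: (0,3) @ cyc 24  [S]
hop 4: (0,2) @ cyc 26  [S]
hop 5: (0,1) @ cyc 28  [S]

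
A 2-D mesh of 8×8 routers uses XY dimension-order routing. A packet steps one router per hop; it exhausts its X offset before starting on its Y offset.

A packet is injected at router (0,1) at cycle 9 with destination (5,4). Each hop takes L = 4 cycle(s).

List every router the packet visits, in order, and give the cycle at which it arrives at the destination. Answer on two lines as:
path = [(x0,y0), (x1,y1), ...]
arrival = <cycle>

path = [(0,1), (1,1), (2,1), (3,1), (4,1), (5,1), (5,2), (5,3), (5,4)]
arrival = 41

[0] x=0 y=1 t=9
[1] x=1 y=1 t=13 →E
[2] x=2 y=1 t=17 →E
[3] x=3 y=1 t=21 →E
[4] x=4 y=1 t=25 →E
[5] x=5 y=1 t=29 →E
[6] x=5 y=2 t=33 →N
[7] x=5 y=3 t=37 →N
[8] x=5 y=4 t=41 →N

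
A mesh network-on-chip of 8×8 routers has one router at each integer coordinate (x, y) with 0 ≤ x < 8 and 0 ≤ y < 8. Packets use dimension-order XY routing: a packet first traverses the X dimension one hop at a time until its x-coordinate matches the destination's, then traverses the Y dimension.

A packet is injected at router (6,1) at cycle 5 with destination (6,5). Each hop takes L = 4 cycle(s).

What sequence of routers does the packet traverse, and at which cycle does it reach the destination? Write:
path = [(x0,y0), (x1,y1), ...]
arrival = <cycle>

path = [(6,1), (6,2), (6,3), (6,4), (6,5)]
arrival = 21

src (6,1)  cyc=5
N→(6,2)  cyc=9
N→(6,3)  cyc=13
N→(6,4)  cyc=17
N→(6,5)  cyc=21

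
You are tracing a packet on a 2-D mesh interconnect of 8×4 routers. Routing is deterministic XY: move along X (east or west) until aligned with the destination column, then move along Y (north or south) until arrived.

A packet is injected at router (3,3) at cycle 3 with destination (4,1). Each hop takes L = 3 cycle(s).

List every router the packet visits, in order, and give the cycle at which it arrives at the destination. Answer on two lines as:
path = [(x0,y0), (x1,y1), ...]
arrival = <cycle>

path = [(3,3), (4,3), (4,2), (4,1)]
arrival = 12

src (3,3)  cyc=3
E→(4,3)  cyc=6
S→(4,2)  cyc=9
S→(4,1)  cyc=12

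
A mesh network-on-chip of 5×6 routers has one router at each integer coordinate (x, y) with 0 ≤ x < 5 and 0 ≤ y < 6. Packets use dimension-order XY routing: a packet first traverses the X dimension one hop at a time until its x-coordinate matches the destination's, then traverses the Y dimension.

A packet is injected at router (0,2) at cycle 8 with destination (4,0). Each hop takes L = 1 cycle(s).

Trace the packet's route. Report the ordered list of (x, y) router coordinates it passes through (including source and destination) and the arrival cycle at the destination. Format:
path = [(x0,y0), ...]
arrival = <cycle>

[0] x=0 y=2 t=8
[1] x=1 y=2 t=9 →E
[2] x=2 y=2 t=10 →E
[3] x=3 y=2 t=11 →E
[4] x=4 y=2 t=12 →E
[5] x=4 y=1 t=13 →S
[6] x=4 y=0 t=14 →S

path = [(0,2), (1,2), (2,2), (3,2), (4,2), (4,1), (4,0)]
arrival = 14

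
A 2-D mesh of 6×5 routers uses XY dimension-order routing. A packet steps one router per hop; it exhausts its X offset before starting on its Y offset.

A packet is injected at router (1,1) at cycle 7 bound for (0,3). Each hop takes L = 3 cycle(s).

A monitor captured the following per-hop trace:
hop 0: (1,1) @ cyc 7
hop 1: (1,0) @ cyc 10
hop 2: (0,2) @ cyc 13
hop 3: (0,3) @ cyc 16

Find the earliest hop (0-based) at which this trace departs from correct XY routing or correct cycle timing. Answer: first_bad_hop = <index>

check 1→ d=(0,-1) cyc+3: BAD: Y-move but x=1≠0

first_bad_hop = 1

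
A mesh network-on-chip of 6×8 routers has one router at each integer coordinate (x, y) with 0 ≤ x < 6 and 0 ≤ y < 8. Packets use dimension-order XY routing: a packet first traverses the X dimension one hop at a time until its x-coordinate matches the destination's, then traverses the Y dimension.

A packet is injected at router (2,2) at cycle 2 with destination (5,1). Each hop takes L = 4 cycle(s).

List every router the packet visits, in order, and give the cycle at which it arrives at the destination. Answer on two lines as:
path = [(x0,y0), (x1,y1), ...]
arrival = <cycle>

path = [(2,2), (3,2), (4,2), (5,2), (5,1)]
arrival = 18

[0] x=2 y=2 t=2
[1] x=3 y=2 t=6 →E
[2] x=4 y=2 t=10 →E
[3] x=5 y=2 t=14 →E
[4] x=5 y=1 t=18 →S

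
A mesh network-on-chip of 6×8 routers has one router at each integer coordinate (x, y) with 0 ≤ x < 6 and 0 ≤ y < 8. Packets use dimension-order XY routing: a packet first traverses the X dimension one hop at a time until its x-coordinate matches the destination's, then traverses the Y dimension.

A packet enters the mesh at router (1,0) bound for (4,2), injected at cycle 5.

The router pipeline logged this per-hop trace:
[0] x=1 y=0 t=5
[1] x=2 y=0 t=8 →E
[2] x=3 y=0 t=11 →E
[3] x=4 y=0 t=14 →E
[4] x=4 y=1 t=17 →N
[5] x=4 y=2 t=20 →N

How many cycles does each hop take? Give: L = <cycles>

L = 3

cyc[1] − cyc[0] = 8 − 5 = 3.
Each hop adds L, hence L = 3.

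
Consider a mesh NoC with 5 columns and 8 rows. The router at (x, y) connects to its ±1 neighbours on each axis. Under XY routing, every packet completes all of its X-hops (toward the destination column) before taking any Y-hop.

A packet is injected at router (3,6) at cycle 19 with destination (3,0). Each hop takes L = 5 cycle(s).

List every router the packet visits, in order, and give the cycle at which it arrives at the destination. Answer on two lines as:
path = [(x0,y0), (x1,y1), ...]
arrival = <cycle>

[0] x=3 y=6 t=19
[1] x=3 y=5 t=24 →S
[2] x=3 y=4 t=29 →S
[3] x=3 y=3 t=34 →S
[4] x=3 y=2 t=39 →S
[5] x=3 y=1 t=44 →S
[6] x=3 y=0 t=49 →S

path = [(3,6), (3,5), (3,4), (3,3), (3,2), (3,1), (3,0)]
arrival = 49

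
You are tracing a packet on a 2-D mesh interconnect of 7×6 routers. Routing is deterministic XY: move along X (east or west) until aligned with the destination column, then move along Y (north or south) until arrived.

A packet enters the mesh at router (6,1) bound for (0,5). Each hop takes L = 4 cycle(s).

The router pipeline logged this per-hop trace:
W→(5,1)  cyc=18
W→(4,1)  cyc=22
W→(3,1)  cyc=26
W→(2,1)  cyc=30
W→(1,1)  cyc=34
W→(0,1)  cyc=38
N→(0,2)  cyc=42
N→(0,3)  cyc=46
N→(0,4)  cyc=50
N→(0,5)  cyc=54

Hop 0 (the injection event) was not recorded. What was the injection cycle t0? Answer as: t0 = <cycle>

t0 = 14

The first recorded entry is hop 1 at cycle 18.
Subtract one hop: t0 = 18 − 4 = 14.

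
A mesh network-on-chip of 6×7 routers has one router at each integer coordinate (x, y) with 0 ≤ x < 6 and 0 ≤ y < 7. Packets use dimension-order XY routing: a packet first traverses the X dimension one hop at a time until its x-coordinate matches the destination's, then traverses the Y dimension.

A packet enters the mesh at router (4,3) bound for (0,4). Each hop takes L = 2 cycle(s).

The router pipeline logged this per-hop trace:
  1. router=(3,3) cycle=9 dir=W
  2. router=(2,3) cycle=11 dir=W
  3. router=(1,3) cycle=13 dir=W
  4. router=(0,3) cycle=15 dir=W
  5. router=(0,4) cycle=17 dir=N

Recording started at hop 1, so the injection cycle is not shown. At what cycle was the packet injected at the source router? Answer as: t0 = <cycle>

Hop 1 reached at cycle 9; hop k is at t0 + k·L.
So t0 = 9 − 1·2 = 7.

t0 = 7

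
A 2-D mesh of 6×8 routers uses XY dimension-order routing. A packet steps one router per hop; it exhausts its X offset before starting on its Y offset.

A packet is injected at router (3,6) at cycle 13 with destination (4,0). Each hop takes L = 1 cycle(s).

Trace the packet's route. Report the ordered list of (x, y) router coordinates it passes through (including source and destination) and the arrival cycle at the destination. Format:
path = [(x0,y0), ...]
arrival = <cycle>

#0 — 3,6 | c13
#1 — 4,6 | c14 | E
#2 — 4,5 | c15 | S
#3 — 4,4 | c16 | S
#4 — 4,3 | c17 | S
#5 — 4,2 | c18 | S
#6 — 4,1 | c19 | S
#7 — 4,0 | c20 | S

path = [(3,6), (4,6), (4,5), (4,4), (4,3), (4,2), (4,1), (4,0)]
arrival = 20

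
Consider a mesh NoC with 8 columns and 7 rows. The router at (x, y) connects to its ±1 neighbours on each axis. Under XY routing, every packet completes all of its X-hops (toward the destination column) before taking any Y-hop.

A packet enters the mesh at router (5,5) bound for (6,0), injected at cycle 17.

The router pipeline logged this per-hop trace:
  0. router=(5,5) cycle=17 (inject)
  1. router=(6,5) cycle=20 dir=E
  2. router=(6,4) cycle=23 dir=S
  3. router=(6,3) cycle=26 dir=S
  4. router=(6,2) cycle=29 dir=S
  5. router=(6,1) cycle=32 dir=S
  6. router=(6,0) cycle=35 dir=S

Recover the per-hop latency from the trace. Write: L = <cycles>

From hop 0 (17) to hop 1 (20): +3 cycles.
Each hop adds L, hence L = 3.

L = 3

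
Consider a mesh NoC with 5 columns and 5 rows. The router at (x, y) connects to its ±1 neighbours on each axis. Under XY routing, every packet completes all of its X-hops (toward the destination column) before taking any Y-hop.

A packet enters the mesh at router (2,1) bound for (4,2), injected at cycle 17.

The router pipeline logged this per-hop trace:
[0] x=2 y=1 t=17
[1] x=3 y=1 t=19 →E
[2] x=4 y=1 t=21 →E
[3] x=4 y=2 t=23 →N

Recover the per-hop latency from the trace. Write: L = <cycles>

L = 2

cyc[1] − cyc[0] = 19 − 17 = 2.
One hop costs L cycles, so L = 2.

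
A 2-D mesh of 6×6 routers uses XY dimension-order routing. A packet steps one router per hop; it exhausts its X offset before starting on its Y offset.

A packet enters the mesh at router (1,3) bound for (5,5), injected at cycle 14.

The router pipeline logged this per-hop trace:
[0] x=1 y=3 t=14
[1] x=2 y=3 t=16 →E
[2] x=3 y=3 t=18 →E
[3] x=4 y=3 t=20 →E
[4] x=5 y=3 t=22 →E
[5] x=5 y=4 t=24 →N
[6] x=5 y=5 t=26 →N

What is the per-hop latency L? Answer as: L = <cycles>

cyc[1] − cyc[0] = 16 − 14 = 2.
Per-hop latency L = Δcyc = 2.

L = 2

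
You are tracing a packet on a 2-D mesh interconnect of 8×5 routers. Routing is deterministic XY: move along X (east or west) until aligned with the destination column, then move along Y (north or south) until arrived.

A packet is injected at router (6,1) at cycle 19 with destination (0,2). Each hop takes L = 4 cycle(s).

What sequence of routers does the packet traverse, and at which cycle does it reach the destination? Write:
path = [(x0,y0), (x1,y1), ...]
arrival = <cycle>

path = [(6,1), (5,1), (4,1), (3,1), (2,1), (1,1), (0,1), (0,2)]
arrival = 47

  0. router=(6,1) cycle=19 (inject)
  1. router=(5,1) cycle=23 dir=W
  2. router=(4,1) cycle=27 dir=W
  3. router=(3,1) cycle=31 dir=W
  4. router=(2,1) cycle=35 dir=W
  5. router=(1,1) cycle=39 dir=W
  6. router=(0,1) cycle=43 dir=W
  7. router=(0,2) cycle=47 dir=N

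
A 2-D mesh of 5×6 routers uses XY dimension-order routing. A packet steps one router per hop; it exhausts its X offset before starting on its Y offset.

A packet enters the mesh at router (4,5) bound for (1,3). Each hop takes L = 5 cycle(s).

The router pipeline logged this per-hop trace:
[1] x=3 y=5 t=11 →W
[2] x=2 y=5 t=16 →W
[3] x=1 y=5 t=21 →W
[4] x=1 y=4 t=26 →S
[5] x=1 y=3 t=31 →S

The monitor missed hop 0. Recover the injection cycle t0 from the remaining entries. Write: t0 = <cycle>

The first recorded entry is hop 1 at cycle 11.
So t0 = 11 − 1·5 = 6.

t0 = 6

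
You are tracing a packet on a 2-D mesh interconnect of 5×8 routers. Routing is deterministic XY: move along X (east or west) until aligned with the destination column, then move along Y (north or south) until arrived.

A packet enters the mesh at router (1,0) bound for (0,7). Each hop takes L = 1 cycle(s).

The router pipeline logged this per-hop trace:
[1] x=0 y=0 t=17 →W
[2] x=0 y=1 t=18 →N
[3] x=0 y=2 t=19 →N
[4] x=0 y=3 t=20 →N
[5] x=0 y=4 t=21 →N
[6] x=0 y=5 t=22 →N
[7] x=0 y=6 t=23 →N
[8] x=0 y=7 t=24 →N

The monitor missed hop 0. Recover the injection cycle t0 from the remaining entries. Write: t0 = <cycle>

cyc[1] = 17 and cyc[k] = t0 + k·L for every k.
Therefore t0 = 17 − L = 16.

t0 = 16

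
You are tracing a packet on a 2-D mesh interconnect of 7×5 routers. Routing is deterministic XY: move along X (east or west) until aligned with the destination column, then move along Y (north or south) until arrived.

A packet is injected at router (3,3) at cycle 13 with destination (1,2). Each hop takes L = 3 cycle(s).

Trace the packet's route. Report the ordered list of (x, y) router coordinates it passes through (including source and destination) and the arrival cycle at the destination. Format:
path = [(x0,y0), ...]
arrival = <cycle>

src (3,3)  cyc=13
W→(2,3)  cyc=16
W→(1,3)  cyc=19
S→(1,2)  cyc=22

path = [(3,3), (2,3), (1,3), (1,2)]
arrival = 22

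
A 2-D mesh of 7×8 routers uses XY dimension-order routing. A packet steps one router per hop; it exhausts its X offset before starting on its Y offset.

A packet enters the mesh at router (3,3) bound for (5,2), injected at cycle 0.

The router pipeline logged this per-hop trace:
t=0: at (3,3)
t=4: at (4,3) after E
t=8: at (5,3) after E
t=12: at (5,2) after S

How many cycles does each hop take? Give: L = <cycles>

L = 4

cyc[1] − cyc[0] = 4 − 0 = 4.
Per-hop latency L = Δcyc = 4.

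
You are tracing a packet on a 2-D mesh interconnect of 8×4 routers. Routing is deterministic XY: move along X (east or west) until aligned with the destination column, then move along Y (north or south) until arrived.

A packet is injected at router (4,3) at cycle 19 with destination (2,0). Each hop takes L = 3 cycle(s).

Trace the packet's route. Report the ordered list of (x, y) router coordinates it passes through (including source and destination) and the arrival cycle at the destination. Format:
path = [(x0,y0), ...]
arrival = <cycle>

path = [(4,3), (3,3), (2,3), (2,2), (2,1), (2,0)]
arrival = 34

src (4,3)  cyc=19
W→(3,3)  cyc=22
W→(2,3)  cyc=25
S→(2,2)  cyc=28
S→(2,1)  cyc=31
S→(2,0)  cyc=34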